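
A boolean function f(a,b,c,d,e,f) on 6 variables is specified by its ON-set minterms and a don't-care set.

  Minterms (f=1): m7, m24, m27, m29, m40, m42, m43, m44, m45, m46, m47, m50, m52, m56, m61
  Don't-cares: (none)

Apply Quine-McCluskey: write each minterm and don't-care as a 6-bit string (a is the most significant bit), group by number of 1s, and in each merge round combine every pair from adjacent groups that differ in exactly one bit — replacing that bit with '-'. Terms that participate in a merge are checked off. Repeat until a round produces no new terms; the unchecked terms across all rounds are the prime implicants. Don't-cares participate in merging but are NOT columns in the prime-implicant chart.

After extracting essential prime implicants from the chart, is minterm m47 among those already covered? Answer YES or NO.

size-2^0 implicants → 000111  011000(✓)  011011  011101(✓)  101000(✓)  101010(✓)  101011(✓)  101100(✓)  101101(✓)  101110(✓)  101111(✓)  110010  110100  111000(✓)  111101(✓)
size-2^1 implicants → -11000  -11101  1-1000  1-1101  101-00(✓)  101-10(✓)  101-11(✓)  1010-0(✓)  10101-(✓)  1011-0(✓)  1011-1(✓)  10110-(✓)  10111-(✓)
size-2^2 implicants → 101--0  101-1-  1011--
Unchecked terms (primes): -11000, -11101, 000111, 011011, 1-1000, 1-1101, 101--0, 101-1-, 1011--, 110010, 110100
Minterm coverage:
  m7 ⊆ 000111 [E]
  m24 ⊆ -11000 [E]
  m27 ⊆ 011011 [E]
  m29 ⊆ -11101 [E]
  m40 ⊆ 1-1000,101--0
  m42 ⊆ 101--0,101-1-
  m43 ⊆ 101-1- [E]
  m44 ⊆ 101--0,1011--
  m45 ⊆ 1-1101,1011--
  m46 ⊆ 101--0,101-1-,1011--
  m47 ⊆ 101-1-,1011--
  m50 ⊆ 110010 [E]
  m52 ⊆ 110100 [E]
  m56 ⊆ -11000,1-1000
  m61 ⊆ -11101,1-1101
E = {-11000, -11101, 000111, 011011, 101-1-, 110010, 110100}

YES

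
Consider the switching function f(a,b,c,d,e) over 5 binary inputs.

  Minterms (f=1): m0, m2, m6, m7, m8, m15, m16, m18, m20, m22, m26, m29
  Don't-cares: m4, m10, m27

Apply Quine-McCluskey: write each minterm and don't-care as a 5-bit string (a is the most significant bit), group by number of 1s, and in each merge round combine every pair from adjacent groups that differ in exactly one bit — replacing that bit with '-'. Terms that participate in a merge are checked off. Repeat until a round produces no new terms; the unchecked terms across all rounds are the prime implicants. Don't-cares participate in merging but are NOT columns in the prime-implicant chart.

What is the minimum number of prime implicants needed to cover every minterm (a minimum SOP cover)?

Round 0: 00000✓ 00010✓ 00100✓ 00110✓ 00111✓ 01000✓ 01010✓ 01111✓ 10000✓ 10010✓ 10100✓ 10110✓ 11010✓ 11011✓ 11101
Round 1: -0000✓ -0010✓ -0100✓ -0110✓ -1010✓ 0-000✓ 0-010✓ 0-111 00-00✓ 00-10✓ 000-0✓ 001-0✓ 0011- 010-0✓ 1-010✓ 10-00✓ 10-10✓ 100-0✓ 101-0✓ 1101-
Round 2: --010 -0-00✓ -0-10✓ -00-0✓ -01-0✓ 0-0-0 00--0✓ 10--0✓
Round 3: -0--0
PIs = {--010, -0--0, 0-0-0, 0-111, 0011-, 1101-, 11101}
Coverage chart:
  m0: -0--0,0-0-0
  m2: --010,-0--0,0-0-0
  m6: -0--0,0011-
  m7: 0-111,0011-
  m8: 0-0-0 ←essential
  m15: 0-111 ←essential
  m16: -0--0 ←essential
  m18: --010,-0--0
  m20: -0--0 ←essential
  m22: -0--0 ←essential
  m26: --010,1101-
  m29: 11101 ←essential
Essential: -0--0, 0-0-0, 0-111, 11101
Petrick residual → --010
Min cover (5 terms): c'de' + b'e' + a'c'e' + a'cde + abcd'e

5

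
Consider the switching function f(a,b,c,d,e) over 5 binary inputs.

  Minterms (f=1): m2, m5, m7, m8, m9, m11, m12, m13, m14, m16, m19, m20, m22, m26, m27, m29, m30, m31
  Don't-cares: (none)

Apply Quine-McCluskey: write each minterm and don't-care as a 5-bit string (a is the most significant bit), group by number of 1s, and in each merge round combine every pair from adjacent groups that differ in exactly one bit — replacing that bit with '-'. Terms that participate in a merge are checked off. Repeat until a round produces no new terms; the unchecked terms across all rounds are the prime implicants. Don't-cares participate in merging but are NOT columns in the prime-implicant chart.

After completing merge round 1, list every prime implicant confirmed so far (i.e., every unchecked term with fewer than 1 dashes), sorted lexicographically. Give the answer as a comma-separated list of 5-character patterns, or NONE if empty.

00010

[col 0] 00010, 00101*, 00111*, 01000*, 01001*, 01011*, 01100*, 01101*, 01110*, 10000*, 10011*, 10100*, 10110*, 11010*, 11011*, 11101*, 11110*, 11111*
[col 1] -1011, -1101, -1110, 0-101, 001-1, 01-00*, 01-01*, 010-1, 0100-*, 011-0, 0110-*, 1-011, 1-110, 10-00, 101-0, 11-10*, 11-11*, 1101-*, 111-1, 1111-*
[col 2] 01-0-, 11-1-
Prime implicants: -1011, -1101, -1110, 0-101, 00010, 001-1, 01-0-, 010-1, 011-0, 1-011, 1-110, 10-00, 101-0, 11-1-, 111-1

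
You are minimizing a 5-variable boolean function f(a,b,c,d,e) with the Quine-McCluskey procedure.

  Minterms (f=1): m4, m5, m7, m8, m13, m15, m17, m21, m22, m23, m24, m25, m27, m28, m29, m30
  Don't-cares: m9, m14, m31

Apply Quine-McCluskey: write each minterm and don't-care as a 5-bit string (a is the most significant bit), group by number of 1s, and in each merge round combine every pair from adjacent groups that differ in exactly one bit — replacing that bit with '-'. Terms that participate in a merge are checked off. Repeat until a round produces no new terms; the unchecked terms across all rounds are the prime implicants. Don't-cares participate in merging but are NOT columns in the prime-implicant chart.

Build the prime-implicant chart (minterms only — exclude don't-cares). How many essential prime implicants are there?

Round 0: 00100✓ 00101✓ 00111✓ 01000✓ 01001✓ 01101✓ 01110✓ 01111✓ 10001✓ 10101✓ 10110✓ 10111✓ 11000✓ 11001✓ 11011✓ 11100✓ 11101✓ 11110✓ 11111✓
Round 1: -0101✓ -0111✓ -1000✓ -1001✓ -1101✓ -1110✓ -1111✓ 0-101✓ 0-111✓ 001-1✓ 0010- 01-01✓ 0100-✓ 011-1✓ 0111-✓ 1-001✓ 1-101✓ 1-110✓ 1-111✓ 10-01✓ 101-1✓ 1011-✓ 11-00✓ 11-01✓ 11-11✓ 110-1✓ 1100-✓ 111-0✓ 111-1✓ 1110-✓ 1111-✓
Round 2: --101✓ --111✓ -01-1✓ -1-01 -100- -11-1✓ -111- 0-1-1✓ 1--01 1-1-1✓ 1-11- 11--1 11-0- 111--
Round 3: --1-1
PIs = {--1-1, -1-01, -100-, -111-, 0010-, 1--01, 1-11-, 11--1, 11-0-, 111--}
Coverage chart:
  m4: 0010- ←essential
  m5: --1-1,0010-
  m7: --1-1 ←essential
  m8: -100- ←essential
  m13: --1-1,-1-01
  m15: --1-1,-111-
  m17: 1--01 ←essential
  m21: --1-1,1--01
  m22: 1-11- ←essential
  m23: --1-1,1-11-
  m24: -100-,11-0-
  m25: -1-01,-100-,1--01,11--1,11-0-
  m27: 11--1 ←essential
  m28: 11-0-,111--
  m29: --1-1,-1-01,1--01,11--1,11-0-,111--
  m30: -111-,1-11-,111--
Essential: --1-1, -100-, 0010-, 1--01, 1-11-, 11--1

6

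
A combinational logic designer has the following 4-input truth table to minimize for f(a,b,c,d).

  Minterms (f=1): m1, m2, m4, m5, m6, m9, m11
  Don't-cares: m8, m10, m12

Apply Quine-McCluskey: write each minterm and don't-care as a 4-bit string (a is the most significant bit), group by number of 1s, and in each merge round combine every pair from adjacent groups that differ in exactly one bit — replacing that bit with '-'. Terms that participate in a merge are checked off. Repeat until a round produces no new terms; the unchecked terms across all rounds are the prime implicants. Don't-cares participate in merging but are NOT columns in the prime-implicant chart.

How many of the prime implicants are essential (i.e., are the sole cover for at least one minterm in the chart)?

1

Round 0: 0001✓ 0010✓ 0100✓ 0101✓ 0110✓ 1000✓ 1001✓ 1010✓ 1011✓ 1100✓
Round 1: -001 -010 -100 0-01 0-10 01-0 010- 1-00 10-0✓ 10-1✓ 100-✓ 101-✓
Round 2: 10--
PIs = {-001, -010, -100, 0-01, 0-10, 01-0, 010-, 1-00, 10--}
Coverage chart:
  m1: -001,0-01
  m2: -010,0-10
  m4: -100,01-0,010-
  m5: 0-01,010-
  m6: 0-10,01-0
  m9: -001,10--
  m11: 10-- ←essential
Essential: 10--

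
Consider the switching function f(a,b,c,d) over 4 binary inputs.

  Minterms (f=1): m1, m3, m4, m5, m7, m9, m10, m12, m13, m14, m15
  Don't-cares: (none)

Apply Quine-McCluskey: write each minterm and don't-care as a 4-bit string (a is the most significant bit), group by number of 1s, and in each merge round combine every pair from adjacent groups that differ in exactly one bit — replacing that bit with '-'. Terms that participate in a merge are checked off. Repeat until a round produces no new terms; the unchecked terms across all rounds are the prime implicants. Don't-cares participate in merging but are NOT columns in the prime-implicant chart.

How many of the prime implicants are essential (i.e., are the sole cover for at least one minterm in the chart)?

size-2^0 implicants → 0001(✓)  0011(✓)  0100(✓)  0101(✓)  0111(✓)  1001(✓)  1010(✓)  1100(✓)  1101(✓)  1110(✓)  1111(✓)
size-2^1 implicants → -001(✓)  -100(✓)  -101(✓)  -111(✓)  0-01(✓)  0-11(✓)  00-1(✓)  01-1(✓)  010-(✓)  1-01(✓)  1-10  11-0(✓)  11-1(✓)  110-(✓)  111-(✓)
size-2^2 implicants → --01  -1-1  -10-  0--1  11--
Unchecked terms (primes): --01, -1-1, -10-, 0--1, 1-10, 11--
Minterm coverage:
  m1 ⊆ --01,0--1
  m3 ⊆ 0--1 [E]
  m4 ⊆ -10- [E]
  m5 ⊆ --01,-1-1,-10-,0--1
  m7 ⊆ -1-1,0--1
  m9 ⊆ --01 [E]
  m10 ⊆ 1-10 [E]
  m12 ⊆ -10-,11--
  m13 ⊆ --01,-1-1,-10-,11--
  m14 ⊆ 1-10,11--
  m15 ⊆ -1-1,11--
E = {--01, -10-, 0--1, 1-10}

4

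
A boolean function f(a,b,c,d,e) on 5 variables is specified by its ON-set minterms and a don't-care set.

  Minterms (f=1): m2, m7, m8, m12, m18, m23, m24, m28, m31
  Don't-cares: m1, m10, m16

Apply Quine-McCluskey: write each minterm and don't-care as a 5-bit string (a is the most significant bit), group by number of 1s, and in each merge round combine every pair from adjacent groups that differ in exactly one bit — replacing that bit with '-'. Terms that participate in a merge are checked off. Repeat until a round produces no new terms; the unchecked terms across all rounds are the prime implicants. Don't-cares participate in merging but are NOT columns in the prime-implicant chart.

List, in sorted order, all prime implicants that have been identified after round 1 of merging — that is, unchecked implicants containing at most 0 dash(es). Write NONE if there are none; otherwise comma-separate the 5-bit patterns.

00001

[col 0] 00001, 00010*, 00111*, 01000*, 01010*, 01100*, 10000*, 10010*, 10111*, 11000*, 11100*, 11111*
[col 1] -0010, -0111, -1000*, -1100*, 0-010, 01-00*, 010-0, 1-000, 1-111, 100-0, 11-00*
[col 2] -1-00
Prime implicants: -0010, -0111, -1-00, 0-010, 00001, 010-0, 1-000, 1-111, 100-0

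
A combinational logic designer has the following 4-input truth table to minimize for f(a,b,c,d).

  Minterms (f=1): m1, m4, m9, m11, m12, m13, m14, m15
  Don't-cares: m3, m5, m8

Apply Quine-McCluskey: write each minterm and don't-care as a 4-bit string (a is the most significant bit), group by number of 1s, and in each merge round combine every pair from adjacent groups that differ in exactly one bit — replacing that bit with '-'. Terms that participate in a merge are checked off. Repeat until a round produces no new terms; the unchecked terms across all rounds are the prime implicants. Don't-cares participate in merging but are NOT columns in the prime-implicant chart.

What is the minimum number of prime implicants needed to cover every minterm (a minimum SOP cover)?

Round 0: 0001✓ 0011✓ 0100✓ 0101✓ 1000✓ 1001✓ 1011✓ 1100✓ 1101✓ 1110✓ 1111✓
Round 1: -001✓ -011✓ -100✓ -101✓ 0-01✓ 00-1✓ 010-✓ 1-00✓ 1-01✓ 1-11✓ 10-1✓ 100-✓ 11-0✓ 11-1✓ 110-✓ 111-✓
Round 2: --01 -0-1 -10- 1--1 1-0- 11--
PIs = {--01, -0-1, -10-, 1--1, 1-0-, 11--}
Coverage chart:
  m1: --01,-0-1
  m4: -10- ←essential
  m9: --01,-0-1,1--1,1-0-
  m11: -0-1,1--1
  m12: -10-,1-0-,11--
  m13: --01,-10-,1--1,1-0-,11--
  m14: 11-- ←essential
  m15: 1--1,11--
Essential: -10-, 11--
Petrick residual → -0-1
Min cover (3 terms): b'd + bc' + ab

3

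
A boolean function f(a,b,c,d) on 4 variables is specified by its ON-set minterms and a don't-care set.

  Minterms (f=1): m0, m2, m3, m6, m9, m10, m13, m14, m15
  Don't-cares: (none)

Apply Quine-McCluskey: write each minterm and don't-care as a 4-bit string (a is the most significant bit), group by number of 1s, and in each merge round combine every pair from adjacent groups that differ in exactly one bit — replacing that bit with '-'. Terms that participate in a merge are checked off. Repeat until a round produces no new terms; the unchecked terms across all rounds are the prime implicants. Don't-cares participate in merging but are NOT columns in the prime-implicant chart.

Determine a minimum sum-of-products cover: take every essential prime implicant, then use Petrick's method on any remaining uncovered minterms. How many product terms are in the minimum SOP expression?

5

size-2^0 implicants → 0000(✓)  0010(✓)  0011(✓)  0110(✓)  1001(✓)  1010(✓)  1101(✓)  1110(✓)  1111(✓)
size-2^1 implicants → -010(✓)  -110(✓)  0-10(✓)  00-0  001-  1-01  1-10(✓)  11-1  111-
size-2^2 implicants → --10
Unchecked terms (primes): --10, 00-0, 001-, 1-01, 11-1, 111-
Minterm coverage:
  m0 ⊆ 00-0 [E]
  m2 ⊆ --10,00-0,001-
  m3 ⊆ 001- [E]
  m6 ⊆ --10 [E]
  m9 ⊆ 1-01 [E]
  m10 ⊆ --10 [E]
  m13 ⊆ 1-01,11-1
  m14 ⊆ --10,111-
  m15 ⊆ 11-1,111-
E = {--10, 00-0, 001-, 1-01}
Petrick residual → 11-1
Cover = cd' + a'b'd' + a'b'c + ac'd + abd  |cover|=5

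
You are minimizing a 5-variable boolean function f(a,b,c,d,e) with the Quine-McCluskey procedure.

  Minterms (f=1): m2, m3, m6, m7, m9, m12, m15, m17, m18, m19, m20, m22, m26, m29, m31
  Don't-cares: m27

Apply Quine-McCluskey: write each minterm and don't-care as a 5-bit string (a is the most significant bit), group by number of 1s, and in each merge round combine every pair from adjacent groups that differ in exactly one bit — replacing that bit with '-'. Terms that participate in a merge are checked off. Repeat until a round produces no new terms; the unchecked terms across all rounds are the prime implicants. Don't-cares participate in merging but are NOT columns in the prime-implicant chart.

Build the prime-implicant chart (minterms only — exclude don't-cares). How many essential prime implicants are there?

[col 0] 00010*, 00011*, 00110*, 00111*, 01001, 01100, 01111*, 10001*, 10010*, 10011*, 10100*, 10110*, 11010*, 11011*, 11101*, 11111*
[col 1] -0010*, -0011*, -0110*, -1111, 0-111, 00-10*, 00-11*, 0001-*, 0011-*, 1-010*, 1-011*, 10-10*, 100-1, 1001-*, 101-0, 11-11, 1101-*, 111-1
[col 2] -0-10, -001-, 00-1-, 1-01-
Prime implicants: -0-10, -001-, -1111, 0-111, 00-1-, 01001, 01100, 1-01-, 100-1, 101-0, 11-11, 111-1
PI chart (minterm → PIs covering it):
  2 | -0-10,-001-,00-1-
  3 | -001-,00-1-
  6 | -0-10,00-1-
  7 | 0-111,00-1-
  9 | 01001  (sole → essential)
  12 | 01100  (sole → essential)
  15 | -1111,0-111
  17 | 100-1  (sole → essential)
  18 | -0-10,-001-,1-01-
  19 | -001-,1-01-,100-1
  20 | 101-0  (sole → essential)
  22 | -0-10,101-0
  26 | 1-01-  (sole → essential)
  29 | 111-1  (sole → essential)
  31 | -1111,11-11,111-1
Essential prime implicants: 01001, 01100, 1-01-, 100-1, 101-0, 111-1

6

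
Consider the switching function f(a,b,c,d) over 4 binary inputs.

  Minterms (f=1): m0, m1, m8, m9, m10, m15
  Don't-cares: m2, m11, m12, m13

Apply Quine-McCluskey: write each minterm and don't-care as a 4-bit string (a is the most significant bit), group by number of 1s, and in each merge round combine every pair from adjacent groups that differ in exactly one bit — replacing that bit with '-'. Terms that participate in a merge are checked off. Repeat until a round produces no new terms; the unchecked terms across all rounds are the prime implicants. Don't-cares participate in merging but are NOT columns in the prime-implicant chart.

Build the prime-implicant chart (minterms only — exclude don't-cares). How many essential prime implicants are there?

2

Round 0: 0000✓ 0001✓ 0010✓ 1000✓ 1001✓ 1010✓ 1011✓ 1100✓ 1101✓ 1111✓
Round 1: -000✓ -001✓ -010✓ 00-0✓ 000-✓ 1-00✓ 1-01✓ 1-11✓ 10-0✓ 10-1✓ 100-✓ 101-✓ 11-1✓ 110-✓
Round 2: -0-0 -00- 1--1 1-0- 10--
PIs = {-0-0, -00-, 1--1, 1-0-, 10--}
Coverage chart:
  m0: -0-0,-00-
  m1: -00- ←essential
  m8: -0-0,-00-,1-0-,10--
  m9: -00-,1--1,1-0-,10--
  m10: -0-0,10--
  m15: 1--1 ←essential
Essential: -00-, 1--1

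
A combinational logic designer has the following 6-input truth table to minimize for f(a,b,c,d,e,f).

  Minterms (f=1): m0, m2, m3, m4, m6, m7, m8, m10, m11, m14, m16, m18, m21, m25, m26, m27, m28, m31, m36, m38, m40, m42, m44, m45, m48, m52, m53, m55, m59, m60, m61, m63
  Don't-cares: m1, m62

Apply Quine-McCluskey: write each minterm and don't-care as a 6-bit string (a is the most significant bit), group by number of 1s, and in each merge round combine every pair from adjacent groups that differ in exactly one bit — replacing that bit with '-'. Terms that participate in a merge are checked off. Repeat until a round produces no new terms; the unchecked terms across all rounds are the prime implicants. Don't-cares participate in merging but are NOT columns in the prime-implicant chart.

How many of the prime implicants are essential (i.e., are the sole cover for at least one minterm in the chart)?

10

[col 0] 000000*, 000001*, 000010*, 000011*, 000100*, 000110*, 000111*, 001000*, 001010*, 001011*, 001110*, 010000*, 010010*, 010101*, 011001*, 011010*, 011011*, 011100*, 011111*, 100100*, 100110*, 101000*, 101010*, 101100*, 101101*, 110000*, 110100*, 110101*, 110111*, 111011*, 111100*, 111101*, 111110*, 111111*
[col 1] -00100*, -00110*, -01000*, -01010*, -10000, -10101, -11011*, -11100, -11111*, 0-0000*, 0-0010*, 0-1010*, 0-1011*, 00-000*, 00-010*, 00-011*, 00-110*, 000-00*, 000-10*, 000-11*, 0000-0*, 0000-1*, 00000-*, 00001-*, 0001-0*, 00011-*, 001-10*, 0010-0*, 00101-*, 01-010*, 0100-0*, 011-11*, 0110-1, 01101-*, 1-0100*, 1-1100*, 1-1101*, 10-100*, 1001-0*, 101-00, 1010-0*, 10110-*, 11-100*, 11-101*, 11-111*, 110-00, 1101-1*, 11010-*, 111-11*, 1111-0*, 1111-1*, 11110-*, 11111-*
[col 2] -001-0, -010-0, -11-11, 0--010, 0-00-0, 0-101-, 00--10, 00-0-0, 00-01-, 000--0, 000-1-, 0000--, 1--100, 1-110-, 11-1-1, 11-10-, 1111--
Prime implicants: -001-0, -010-0, -10000, -10101, -11-11, -11100, 0--010, 0-00-0, 0-101-, 00--10, 00-0-0, 00-01-, 000--0, 000-1-, 0000--, 0110-1, 1--100, 1-110-, 101-00, 11-1-1, 11-10-, 110-00, 1111--
PI chart (minterm → PIs covering it):
  0 | 0-00-0,00-0-0,000--0,0000--
  2 | 0--010,0-00-0,00--10,00-0-0,00-01-,000--0,000-1-,0000--
  3 | 00-01-,000-1-,0000--
  4 | -001-0,000--0
  6 | -001-0,00--10,000--0,000-1-
  7 | 000-1-  (sole → essential)
  8 | -010-0,00-0-0
  10 | -010-0,0--010,0-101-,00--10,00-0-0,00-01-
  11 | 0-101-,00-01-
  14 | 00--10  (sole → essential)
  16 | -10000,0-00-0
  18 | 0--010,0-00-0
  21 | -10101  (sole → essential)
  25 | 0110-1  (sole → essential)
  26 | 0--010,0-101-
  27 | -11-11,0-101-,0110-1
  28 | -11100  (sole → essential)
  31 | -11-11  (sole → essential)
  36 | -001-0,1--100
  38 | -001-0  (sole → essential)
  40 | -010-0,101-00
  42 | -010-0  (sole → essential)
  44 | 1--100,1-110-,101-00
  45 | 1-110-  (sole → essential)
  48 | -10000,110-00
  52 | 1--100,11-10-,110-00
  53 | -10101,11-1-1,11-10-
  55 | 11-1-1  (sole → essential)
  59 | -11-11  (sole → essential)
  60 | -11100,1--100,1-110-,11-10-,1111--
  61 | 1-110-,11-1-1,11-10-,1111--
  63 | -11-11,11-1-1,1111--
Essential prime implicants: -001-0, -010-0, -10101, -11-11, -11100, 00--10, 000-1-, 0110-1, 1-110-, 11-1-1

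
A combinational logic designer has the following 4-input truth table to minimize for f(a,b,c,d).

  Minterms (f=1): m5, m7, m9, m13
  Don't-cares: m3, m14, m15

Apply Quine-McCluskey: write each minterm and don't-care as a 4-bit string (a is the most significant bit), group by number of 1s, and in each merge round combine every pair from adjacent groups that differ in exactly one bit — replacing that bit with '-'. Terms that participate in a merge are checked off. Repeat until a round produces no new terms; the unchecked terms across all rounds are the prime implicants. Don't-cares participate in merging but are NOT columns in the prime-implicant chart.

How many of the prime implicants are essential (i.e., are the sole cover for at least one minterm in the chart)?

[col 0] 0011*, 0101*, 0111*, 1001*, 1101*, 1110*, 1111*
[col 1] -101*, -111*, 0-11, 01-1*, 1-01, 11-1*, 111-
[col 2] -1-1
Prime implicants: -1-1, 0-11, 1-01, 111-
PI chart (minterm → PIs covering it):
  5 | -1-1  (sole → essential)
  7 | -1-1,0-11
  9 | 1-01  (sole → essential)
  13 | -1-1,1-01
Essential prime implicants: -1-1, 1-01

2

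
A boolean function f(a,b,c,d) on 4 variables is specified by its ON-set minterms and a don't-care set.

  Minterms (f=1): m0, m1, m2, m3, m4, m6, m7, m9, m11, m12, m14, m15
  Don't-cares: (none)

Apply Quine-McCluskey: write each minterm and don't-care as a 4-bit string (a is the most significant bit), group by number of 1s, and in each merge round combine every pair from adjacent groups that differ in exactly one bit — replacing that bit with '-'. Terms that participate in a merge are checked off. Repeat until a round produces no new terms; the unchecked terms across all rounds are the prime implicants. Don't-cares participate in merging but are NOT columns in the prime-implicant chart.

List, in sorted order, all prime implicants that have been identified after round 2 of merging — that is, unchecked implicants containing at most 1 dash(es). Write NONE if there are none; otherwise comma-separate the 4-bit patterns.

NONE

size-2^0 implicants → 0000(✓)  0001(✓)  0010(✓)  0011(✓)  0100(✓)  0110(✓)  0111(✓)  1001(✓)  1011(✓)  1100(✓)  1110(✓)  1111(✓)
size-2^1 implicants → -001(✓)  -011(✓)  -100(✓)  -110(✓)  -111(✓)  0-00(✓)  0-10(✓)  0-11(✓)  00-0(✓)  00-1(✓)  000-(✓)  001-(✓)  01-0(✓)  011-(✓)  1-11(✓)  10-1(✓)  11-0(✓)  111-(✓)
size-2^2 implicants → --11  -0-1  -1-0  -11-  0--0  0-1-  00--
Unchecked terms (primes): --11, -0-1, -1-0, -11-, 0--0, 0-1-, 00--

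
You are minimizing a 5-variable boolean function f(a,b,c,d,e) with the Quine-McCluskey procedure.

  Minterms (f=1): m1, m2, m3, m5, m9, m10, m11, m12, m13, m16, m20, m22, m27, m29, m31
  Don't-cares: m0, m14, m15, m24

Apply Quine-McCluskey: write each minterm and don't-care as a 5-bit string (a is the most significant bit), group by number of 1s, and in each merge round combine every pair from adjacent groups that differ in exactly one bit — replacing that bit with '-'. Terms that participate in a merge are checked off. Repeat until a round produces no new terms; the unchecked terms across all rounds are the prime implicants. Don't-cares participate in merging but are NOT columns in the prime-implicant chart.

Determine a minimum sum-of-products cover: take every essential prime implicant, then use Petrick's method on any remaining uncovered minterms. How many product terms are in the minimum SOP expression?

7

[col 0] 00000*, 00001*, 00010*, 00011*, 00101*, 01001*, 01010*, 01011*, 01100*, 01101*, 01110*, 01111*, 10000*, 10100*, 10110*, 11000*, 11011*, 11101*, 11111*
[col 1] -0000, -1011*, -1101*, -1111*, 0-001*, 0-010*, 0-011*, 0-101*, 00-01*, 000-0*, 000-1*, 0000-*, 0001-*, 01-01*, 01-10*, 01-11*, 010-1*, 0101-*, 011-0*, 011-1*, 0110-*, 0111-*, 1-000, 10-00, 101-0, 11-11*, 111-1*
[col 2] -1-11, -11-1, 0--01, 0-0-1, 0-01-, 000--, 01--1, 01-1-, 011--
Prime implicants: -0000, -1-11, -11-1, 0--01, 0-0-1, 0-01-, 000--, 01--1, 01-1-, 011--, 1-000, 10-00, 101-0
PI chart (minterm → PIs covering it):
  1 | 0--01,0-0-1,000--
  2 | 0-01-,000--
  3 | 0-0-1,0-01-,000--
  5 | 0--01  (sole → essential)
  9 | 0--01,0-0-1,01--1
  10 | 0-01-,01-1-
  11 | -1-11,0-0-1,0-01-,01--1,01-1-
  12 | 011--  (sole → essential)
  13 | -11-1,0--01,01--1,011--
  16 | -0000,1-000,10-00
  20 | 10-00,101-0
  22 | 101-0  (sole → essential)
  27 | -1-11  (sole → essential)
  29 | -11-1  (sole → essential)
  31 | -1-11,-11-1
Essential prime implicants: -1-11, -11-1, 0--01, 011--, 101-0
Petrick residual → -0000, 0-01-
Minimum SOP uses 7 PIs: b'c'd'e' + bde + bce + a'd'e + a'c'd + a'bc + ab'ce'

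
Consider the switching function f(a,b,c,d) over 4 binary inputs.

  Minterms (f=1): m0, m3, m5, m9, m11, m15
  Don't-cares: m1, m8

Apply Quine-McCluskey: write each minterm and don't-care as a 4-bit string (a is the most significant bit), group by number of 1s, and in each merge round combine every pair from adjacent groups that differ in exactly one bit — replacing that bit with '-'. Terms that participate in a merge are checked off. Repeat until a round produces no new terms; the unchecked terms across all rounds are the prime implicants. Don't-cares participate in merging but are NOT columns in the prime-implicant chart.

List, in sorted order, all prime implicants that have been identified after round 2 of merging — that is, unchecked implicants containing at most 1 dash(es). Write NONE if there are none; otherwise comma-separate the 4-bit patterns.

0-01, 1-11

size-2^0 implicants → 0000(✓)  0001(✓)  0011(✓)  0101(✓)  1000(✓)  1001(✓)  1011(✓)  1111(✓)
size-2^1 implicants → -000(✓)  -001(✓)  -011(✓)  0-01  00-1(✓)  000-(✓)  1-11  10-1(✓)  100-(✓)
size-2^2 implicants → -0-1  -00-
Unchecked terms (primes): -0-1, -00-, 0-01, 1-11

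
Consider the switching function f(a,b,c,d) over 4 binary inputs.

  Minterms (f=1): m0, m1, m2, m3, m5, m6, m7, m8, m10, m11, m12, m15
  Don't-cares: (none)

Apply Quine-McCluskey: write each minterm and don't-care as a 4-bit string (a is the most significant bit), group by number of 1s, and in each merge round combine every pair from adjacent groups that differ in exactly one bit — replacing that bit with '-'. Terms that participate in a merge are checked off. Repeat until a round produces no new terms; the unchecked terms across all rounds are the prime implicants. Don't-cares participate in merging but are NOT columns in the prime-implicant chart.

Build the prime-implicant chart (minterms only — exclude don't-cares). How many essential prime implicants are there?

Round 0: 0000✓ 0001✓ 0010✓ 0011✓ 0101✓ 0110✓ 0111✓ 1000✓ 1010✓ 1011✓ 1100✓ 1111✓
Round 1: -000✓ -010✓ -011✓ -111✓ 0-01✓ 0-10✓ 0-11✓ 00-0✓ 00-1✓ 000-✓ 001-✓ 01-1✓ 011-✓ 1-00 1-11✓ 10-0✓ 101-✓
Round 2: --11 -0-0 -01- 0--1 0-1- 00--
PIs = {--11, -0-0, -01-, 0--1, 0-1-, 00--, 1-00}
Coverage chart:
  m0: -0-0,00--
  m1: 0--1,00--
  m2: -0-0,-01-,0-1-,00--
  m3: --11,-01-,0--1,0-1-,00--
  m5: 0--1 ←essential
  m6: 0-1- ←essential
  m7: --11,0--1,0-1-
  m8: -0-0,1-00
  m10: -0-0,-01-
  m11: --11,-01-
  m12: 1-00 ←essential
  m15: --11 ←essential
Essential: --11, 0--1, 0-1-, 1-00

4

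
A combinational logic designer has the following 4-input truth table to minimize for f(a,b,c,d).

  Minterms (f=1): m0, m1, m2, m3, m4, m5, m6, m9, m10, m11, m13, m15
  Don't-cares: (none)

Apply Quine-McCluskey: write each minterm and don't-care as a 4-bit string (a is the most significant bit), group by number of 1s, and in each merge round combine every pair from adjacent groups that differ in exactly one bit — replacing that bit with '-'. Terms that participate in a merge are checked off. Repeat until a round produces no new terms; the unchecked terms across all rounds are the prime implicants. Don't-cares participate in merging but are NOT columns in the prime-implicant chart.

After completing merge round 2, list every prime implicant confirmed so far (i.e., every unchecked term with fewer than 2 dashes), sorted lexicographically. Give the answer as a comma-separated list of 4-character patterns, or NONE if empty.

Round 0: 0000✓ 0001✓ 0010✓ 0011✓ 0100✓ 0101✓ 0110✓ 1001✓ 1010✓ 1011✓ 1101✓ 1111✓
Round 1: -001✓ -010✓ -011✓ -101✓ 0-00✓ 0-01✓ 0-10✓ 00-0✓ 00-1✓ 000-✓ 001-✓ 01-0✓ 010-✓ 1-01✓ 1-11✓ 10-1✓ 101-✓ 11-1✓
Round 2: --01 -0-1 -01- 0--0 0-0- 00-- 1--1
PIs = {--01, -0-1, -01-, 0--0, 0-0-, 00--, 1--1}

NONE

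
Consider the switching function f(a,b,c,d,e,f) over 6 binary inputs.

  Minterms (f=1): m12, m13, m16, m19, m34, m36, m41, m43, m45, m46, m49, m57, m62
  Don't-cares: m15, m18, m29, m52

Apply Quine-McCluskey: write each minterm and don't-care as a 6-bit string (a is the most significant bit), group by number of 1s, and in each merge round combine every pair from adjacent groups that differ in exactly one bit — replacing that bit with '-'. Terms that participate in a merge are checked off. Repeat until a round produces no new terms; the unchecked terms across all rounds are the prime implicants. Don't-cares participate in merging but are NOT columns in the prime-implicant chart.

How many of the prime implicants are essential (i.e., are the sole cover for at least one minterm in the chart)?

Round 0: 001100✓ 001101✓ 001111✓ 010000✓ 010010✓ 010011✓ 011101✓ 100010 100100✓ 101001✓ 101011✓ 101101✓ 101110✓ 110001✓ 110100✓ 111001✓ 111110✓
Round 1: -01101 0-1101 0011-1 00110- 0100-0 01001- 1-0100 1-1001 1-1110 101-01 1010-1 11-001
PIs = {-01101, 0-1101, 0011-1, 00110-, 0100-0, 01001-, 1-0100, 1-1001, 1-1110, 100010, 101-01, 1010-1, 11-001}
Coverage chart:
  m12: 00110- ←essential
  m13: -01101,0-1101,0011-1,00110-
  m16: 0100-0 ←essential
  m19: 01001- ←essential
  m34: 100010 ←essential
  m36: 1-0100 ←essential
  m41: 1-1001,101-01,1010-1
  m43: 1010-1 ←essential
  m45: -01101,101-01
  m46: 1-1110 ←essential
  m49: 11-001 ←essential
  m57: 1-1001,11-001
  m62: 1-1110 ←essential
Essential: 00110-, 0100-0, 01001-, 1-0100, 1-1110, 100010, 1010-1, 11-001

8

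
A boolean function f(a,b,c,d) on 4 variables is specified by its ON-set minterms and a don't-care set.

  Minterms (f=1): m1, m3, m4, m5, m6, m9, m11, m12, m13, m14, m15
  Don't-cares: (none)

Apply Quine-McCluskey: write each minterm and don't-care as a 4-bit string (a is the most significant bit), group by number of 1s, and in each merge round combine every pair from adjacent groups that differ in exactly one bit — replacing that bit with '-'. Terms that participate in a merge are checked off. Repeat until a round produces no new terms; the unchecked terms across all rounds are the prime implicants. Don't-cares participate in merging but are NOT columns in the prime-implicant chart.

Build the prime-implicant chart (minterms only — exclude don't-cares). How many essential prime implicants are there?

2

[col 0] 0001*, 0011*, 0100*, 0101*, 0110*, 1001*, 1011*, 1100*, 1101*, 1110*, 1111*
[col 1] -001*, -011*, -100*, -101*, -110*, 0-01*, 00-1*, 01-0*, 010-*, 1-01*, 1-11*, 10-1*, 11-0*, 11-1*, 110-*, 111-*
[col 2] --01, -0-1, -1-0, -10-, 1--1, 11--
Prime implicants: --01, -0-1, -1-0, -10-, 1--1, 11--
PI chart (minterm → PIs covering it):
  1 | --01,-0-1
  3 | -0-1  (sole → essential)
  4 | -1-0,-10-
  5 | --01,-10-
  6 | -1-0  (sole → essential)
  9 | --01,-0-1,1--1
  11 | -0-1,1--1
  12 | -1-0,-10-,11--
  13 | --01,-10-,1--1,11--
  14 | -1-0,11--
  15 | 1--1,11--
Essential prime implicants: -0-1, -1-0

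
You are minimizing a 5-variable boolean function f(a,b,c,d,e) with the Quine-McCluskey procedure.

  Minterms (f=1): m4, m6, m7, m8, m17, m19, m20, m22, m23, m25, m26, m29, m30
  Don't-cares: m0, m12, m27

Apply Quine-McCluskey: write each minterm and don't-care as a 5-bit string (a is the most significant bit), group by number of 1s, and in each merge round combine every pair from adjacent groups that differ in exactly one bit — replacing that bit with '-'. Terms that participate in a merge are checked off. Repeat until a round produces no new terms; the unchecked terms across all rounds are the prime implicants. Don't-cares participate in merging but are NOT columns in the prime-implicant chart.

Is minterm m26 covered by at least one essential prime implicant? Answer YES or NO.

[col 0] 00000*, 00100*, 00110*, 00111*, 01000*, 01100*, 10001*, 10011*, 10100*, 10110*, 10111*, 11001*, 11010*, 11011*, 11101*, 11110*
[col 1] -0100*, -0110*, -0111*, 0-000*, 0-100*, 00-00*, 001-0*, 0011-*, 01-00*, 1-001*, 1-011*, 1-110, 10-11, 100-1*, 101-0*, 1011-*, 11-01, 11-10, 110-1*, 1101-
[col 2] -01-0, -011-, 0--00, 1-0-1
Prime implicants: -01-0, -011-, 0--00, 1-0-1, 1-110, 10-11, 11-01, 11-10, 1101-
PI chart (minterm → PIs covering it):
  4 | -01-0,0--00
  6 | -01-0,-011-
  7 | -011-  (sole → essential)
  8 | 0--00  (sole → essential)
  17 | 1-0-1  (sole → essential)
  19 | 1-0-1,10-11
  20 | -01-0  (sole → essential)
  22 | -01-0,-011-,1-110
  23 | -011-,10-11
  25 | 1-0-1,11-01
  26 | 11-10,1101-
  29 | 11-01  (sole → essential)
  30 | 1-110,11-10
Essential prime implicants: -01-0, -011-, 0--00, 1-0-1, 11-01

NO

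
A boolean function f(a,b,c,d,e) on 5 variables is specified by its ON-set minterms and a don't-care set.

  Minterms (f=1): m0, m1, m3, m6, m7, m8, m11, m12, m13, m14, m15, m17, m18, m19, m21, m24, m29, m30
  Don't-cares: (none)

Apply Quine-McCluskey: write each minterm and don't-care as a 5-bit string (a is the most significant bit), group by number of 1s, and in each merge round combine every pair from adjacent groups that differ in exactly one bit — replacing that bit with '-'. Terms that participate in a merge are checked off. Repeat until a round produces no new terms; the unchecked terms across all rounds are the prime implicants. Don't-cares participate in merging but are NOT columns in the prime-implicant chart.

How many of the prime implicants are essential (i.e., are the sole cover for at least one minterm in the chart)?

5

size-2^0 implicants → 00000(✓)  00001(✓)  00011(✓)  00110(✓)  00111(✓)  01000(✓)  01011(✓)  01100(✓)  01101(✓)  01110(✓)  01111(✓)  10001(✓)  10010(✓)  10011(✓)  10101(✓)  11000(✓)  11101(✓)  11110(✓)
size-2^1 implicants → -0001(✓)  -0011(✓)  -1000  -1101  -1110  0-000  0-011(✓)  0-110(✓)  0-111(✓)  00-11(✓)  000-1(✓)  0000-  0011-(✓)  01-00  01-11(✓)  011-0(✓)  011-1(✓)  0110-(✓)  0111-(✓)  1-101  10-01  100-1(✓)  1001-
size-2^2 implicants → -00-1  0--11  0-11-  011--
Unchecked terms (primes): -00-1, -1000, -1101, -1110, 0--11, 0-000, 0-11-, 0000-, 01-00, 011--, 1-101, 10-01, 1001-
Minterm coverage:
  m0 ⊆ 0-000,0000-
  m1 ⊆ -00-1,0000-
  m3 ⊆ -00-1,0--11
  m6 ⊆ 0-11- [E]
  m7 ⊆ 0--11,0-11-
  m8 ⊆ -1000,0-000,01-00
  m11 ⊆ 0--11 [E]
  m12 ⊆ 01-00,011--
  m13 ⊆ -1101,011--
  m14 ⊆ -1110,0-11-,011--
  m15 ⊆ 0--11,0-11-,011--
  m17 ⊆ -00-1,10-01
  m18 ⊆ 1001- [E]
  m19 ⊆ -00-1,1001-
  m21 ⊆ 1-101,10-01
  m24 ⊆ -1000 [E]
  m29 ⊆ -1101,1-101
  m30 ⊆ -1110 [E]
E = {-1000, -1110, 0--11, 0-11-, 1001-}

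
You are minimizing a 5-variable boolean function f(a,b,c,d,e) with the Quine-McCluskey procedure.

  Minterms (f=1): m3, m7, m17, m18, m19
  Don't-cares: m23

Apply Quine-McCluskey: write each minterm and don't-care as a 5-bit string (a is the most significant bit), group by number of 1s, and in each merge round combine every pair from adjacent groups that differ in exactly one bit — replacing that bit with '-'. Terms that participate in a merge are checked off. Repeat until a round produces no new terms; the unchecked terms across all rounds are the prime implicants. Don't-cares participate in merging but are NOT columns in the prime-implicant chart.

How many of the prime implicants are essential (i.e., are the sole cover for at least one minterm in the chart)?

size-2^0 implicants → 00011(✓)  00111(✓)  10001(✓)  10010(✓)  10011(✓)  10111(✓)
size-2^1 implicants → -0011(✓)  -0111(✓)  00-11(✓)  10-11(✓)  100-1  1001-
size-2^2 implicants → -0-11
Unchecked terms (primes): -0-11, 100-1, 1001-
Minterm coverage:
  m3 ⊆ -0-11 [E]
  m7 ⊆ -0-11 [E]
  m17 ⊆ 100-1 [E]
  m18 ⊆ 1001- [E]
  m19 ⊆ -0-11,100-1,1001-
E = {-0-11, 100-1, 1001-}

3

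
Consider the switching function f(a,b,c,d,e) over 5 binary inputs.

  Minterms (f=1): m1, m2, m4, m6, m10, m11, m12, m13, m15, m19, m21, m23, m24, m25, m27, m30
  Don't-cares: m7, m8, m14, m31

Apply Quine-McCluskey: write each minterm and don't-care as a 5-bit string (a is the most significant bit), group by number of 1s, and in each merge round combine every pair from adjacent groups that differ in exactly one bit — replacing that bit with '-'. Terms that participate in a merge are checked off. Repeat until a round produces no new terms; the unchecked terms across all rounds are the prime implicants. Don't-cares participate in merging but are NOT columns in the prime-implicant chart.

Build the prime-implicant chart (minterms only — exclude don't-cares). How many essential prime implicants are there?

7

[col 0] 00001, 00010*, 00100*, 00110*, 00111*, 01000*, 01010*, 01011*, 01100*, 01101*, 01110*, 01111*, 10011*, 10101*, 10111*, 11000*, 11001*, 11011*, 11110*, 11111*
[col 1] -0111*, -1000, -1011*, -1110*, -1111*, 0-010*, 0-100*, 0-110*, 0-111*, 00-10*, 001-0*, 0011-*, 01-00*, 01-10*, 01-11*, 010-0*, 0101-*, 011-0*, 011-1*, 0110-*, 0111-*, 1-011*, 1-111*, 10-11*, 101-1, 11-11*, 110-1, 1100-, 1111-*
[col 2] --111, -1-11, -111-, 0--10, 0-1-0, 0-11-, 01--0, 01-1-, 011--, 1--11
Prime implicants: --111, -1-11, -1000, -111-, 0--10, 0-1-0, 0-11-, 00001, 01--0, 01-1-, 011--, 1--11, 101-1, 110-1, 1100-
PI chart (minterm → PIs covering it):
  1 | 00001  (sole → essential)
  2 | 0--10  (sole → essential)
  4 | 0-1-0  (sole → essential)
  6 | 0--10,0-1-0,0-11-
  10 | 0--10,01--0,01-1-
  11 | -1-11,01-1-
  12 | 0-1-0,01--0,011--
  13 | 011--  (sole → essential)
  15 | --111,-1-11,-111-,0-11-,01-1-,011--
  19 | 1--11  (sole → essential)
  21 | 101-1  (sole → essential)
  23 | --111,1--11,101-1
  24 | -1000,1100-
  25 | 110-1,1100-
  27 | -1-11,1--11,110-1
  30 | -111-  (sole → essential)
Essential prime implicants: -111-, 0--10, 0-1-0, 00001, 011--, 1--11, 101-1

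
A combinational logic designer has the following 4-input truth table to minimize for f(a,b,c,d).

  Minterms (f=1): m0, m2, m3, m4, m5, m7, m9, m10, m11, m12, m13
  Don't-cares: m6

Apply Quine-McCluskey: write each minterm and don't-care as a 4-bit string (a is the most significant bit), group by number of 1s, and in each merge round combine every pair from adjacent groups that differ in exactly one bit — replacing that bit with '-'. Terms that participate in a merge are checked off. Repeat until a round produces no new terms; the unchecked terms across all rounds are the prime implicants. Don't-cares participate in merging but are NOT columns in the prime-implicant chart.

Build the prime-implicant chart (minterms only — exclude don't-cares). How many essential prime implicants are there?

Round 0: 0000✓ 0010✓ 0011✓ 0100✓ 0101✓ 0110✓ 0111✓ 1001✓ 1010✓ 1011✓ 1100✓ 1101✓
Round 1: -010✓ -011✓ -100✓ -101✓ 0-00✓ 0-10✓ 0-11✓ 00-0✓ 001-✓ 01-0✓ 01-1✓ 010-✓ 011-✓ 1-01 10-1 101-✓ 110-✓
Round 2: -01- -10- 0--0 0-1- 01--
PIs = {-01-, -10-, 0--0, 0-1-, 01--, 1-01, 10-1}
Coverage chart:
  m0: 0--0 ←essential
  m2: -01-,0--0,0-1-
  m3: -01-,0-1-
  m4: -10-,0--0,01--
  m5: -10-,01--
  m7: 0-1-,01--
  m9: 1-01,10-1
  m10: -01- ←essential
  m11: -01-,10-1
  m12: -10- ←essential
  m13: -10-,1-01
Essential: -01-, -10-, 0--0

3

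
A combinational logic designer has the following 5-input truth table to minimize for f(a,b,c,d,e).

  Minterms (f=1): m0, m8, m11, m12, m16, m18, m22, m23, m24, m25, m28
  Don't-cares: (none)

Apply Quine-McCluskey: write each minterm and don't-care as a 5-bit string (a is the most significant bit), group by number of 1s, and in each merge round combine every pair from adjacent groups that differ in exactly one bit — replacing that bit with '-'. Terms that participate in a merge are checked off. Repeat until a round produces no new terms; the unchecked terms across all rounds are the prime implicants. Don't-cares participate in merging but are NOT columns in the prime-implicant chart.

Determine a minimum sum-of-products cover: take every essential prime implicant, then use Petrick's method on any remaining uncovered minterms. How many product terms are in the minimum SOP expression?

size-2^0 implicants → 00000(✓)  01000(✓)  01011  01100(✓)  10000(✓)  10010(✓)  10110(✓)  10111(✓)  11000(✓)  11001(✓)  11100(✓)
size-2^1 implicants → -0000(✓)  -1000(✓)  -1100(✓)  0-000(✓)  01-00(✓)  1-000(✓)  10-10  100-0  1011-  11-00(✓)  1100-
size-2^2 implicants → --000  -1-00
Unchecked terms (primes): --000, -1-00, 01011, 10-10, 100-0, 1011-, 1100-
Minterm coverage:
  m0 ⊆ --000 [E]
  m8 ⊆ --000,-1-00
  m11 ⊆ 01011 [E]
  m12 ⊆ -1-00 [E]
  m16 ⊆ --000,100-0
  m18 ⊆ 10-10,100-0
  m22 ⊆ 10-10,1011-
  m23 ⊆ 1011- [E]
  m24 ⊆ --000,-1-00,1100-
  m25 ⊆ 1100- [E]
  m28 ⊆ -1-00 [E]
E = {--000, -1-00, 01011, 1011-, 1100-}
Petrick residual → 10-10
Cover = c'd'e' + bd'e' + a'bc'de + ab'de' + ab'cd + abc'd'  |cover|=6

6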